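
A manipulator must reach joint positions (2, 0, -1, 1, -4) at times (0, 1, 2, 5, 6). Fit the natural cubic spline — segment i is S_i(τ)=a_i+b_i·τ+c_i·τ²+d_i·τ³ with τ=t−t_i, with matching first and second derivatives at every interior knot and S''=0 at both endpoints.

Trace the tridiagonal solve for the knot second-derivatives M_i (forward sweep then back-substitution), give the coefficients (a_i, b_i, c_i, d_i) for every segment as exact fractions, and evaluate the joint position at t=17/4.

  seg 0: a=2 b=-673/318 c=0 d=37/318
  seg 1: a=0 b=-281/159 c=37/106 d=133/318
  seg 2: a=-1 b=59/318 c=85/53 d=-51/106
  seg 3: a=1 b=-506/159 c=-289/106 d=289/318
S(17/4) = 13949/6784

Δ: Δ0=-2, Δ1=-1, Δ2=2/3, Δ3=-5
row 1: diag=4, rhs=6; c'=1/4, d'=3/2
row 2: denom=8−1·1/4=31/4; d'=(10−1·3/2)/(31/4)=34/31
row 3: denom=8−3·12/31=212/31; d'=(-34−3·34/31)/(212/31)=-289/53
back: M3=-289/53
back: M2=34/31−12/31·-289/53=170/53
back: M1=3/2−1/4·170/53=37/53
M: M0=0, M1=37/53, M2=170/53, M3=-289/53, M4=0
seg 0: a=2, c=M0/2=0, d=(M1−M0)/(6·1)=37/318, b=Δ0−h0·(2M0+M1)/6=-673/318
seg 1: a=0, c=M1/2=37/106, d=(M2−M1)/(6·1)=133/318, b=Δ1−h1·(2M1+M2)/6=-281/159
seg 2: a=-1, c=M2/2=85/53, d=(M3−M2)/(6·3)=-51/106, b=Δ2−h2·(2M2+M3)/6=59/318
seg 3: a=1, c=M3/2=-289/106, d=(M4−M3)/(6·1)=289/318, b=Δ3−h3·(2M3+M4)/6=-506/159
t_q=17/4 → seg 2, τ=9/4; S=-1+59/318·τ+85/53·τ²+-51/106·τ³=13949/6784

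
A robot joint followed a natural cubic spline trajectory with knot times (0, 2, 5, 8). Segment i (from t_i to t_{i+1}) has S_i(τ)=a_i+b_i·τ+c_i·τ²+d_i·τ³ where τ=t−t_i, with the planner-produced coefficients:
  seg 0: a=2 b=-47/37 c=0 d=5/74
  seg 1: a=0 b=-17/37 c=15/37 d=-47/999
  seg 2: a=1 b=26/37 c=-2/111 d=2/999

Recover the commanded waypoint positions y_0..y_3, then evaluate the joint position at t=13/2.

y_0 = S_0(0) = a_0 = 2
y_1 = S_1(0) = a_1 = 0
y_2 = S_2(0) = a_2 = 1
y_3 = S_2(3) = 3
t_q=13/2 is in segment 2 (τ=3/2); S_2(τ)=299/148

y_0=2 y_1=0 y_2=1 y_3=3
S(13/2) = 299/148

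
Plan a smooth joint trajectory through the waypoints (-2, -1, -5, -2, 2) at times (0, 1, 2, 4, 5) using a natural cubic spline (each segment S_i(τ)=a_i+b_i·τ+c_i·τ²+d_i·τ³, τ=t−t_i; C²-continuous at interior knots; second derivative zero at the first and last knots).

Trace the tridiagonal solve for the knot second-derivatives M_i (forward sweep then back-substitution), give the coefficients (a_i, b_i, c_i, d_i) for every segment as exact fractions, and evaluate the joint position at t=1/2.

  seg 0: a=-2 b=155/61 c=0 d=-94/61
  seg 1: a=-1 b=-127/61 c=-282/61 d=165/61
  seg 2: a=-5 b=-196/61 c=213/61 d=-277/488
  seg 3: a=-2 b=481/122 c=21/244 d=-7/244
S(1/2) = -225/244

Δ: Δ0=1, Δ1=-4, Δ2=3/2, Δ3=4
row 1: diag=4, rhs=-30; c'=1/4, d'=-15/2
row 2: denom=6−1·1/4=23/4; d'=(33−1·-15/2)/(23/4)=162/23
row 3: denom=6−2·8/23=122/23; d'=(15−2·162/23)/(122/23)=21/122
back: M3=21/122
back: M2=162/23−8/23·21/122=426/61
back: M1=-15/2−1/4·426/61=-564/61
M: M0=0, M1=-564/61, M2=426/61, M3=21/122, M4=0
seg 0: a=-2, c=M0/2=0, d=(M1−M0)/(6·1)=-94/61, b=Δ0−h0·(2M0+M1)/6=155/61
seg 1: a=-1, c=M1/2=-282/61, d=(M2−M1)/(6·1)=165/61, b=Δ1−h1·(2M1+M2)/6=-127/61
seg 2: a=-5, c=M2/2=213/61, d=(M3−M2)/(6·2)=-277/488, b=Δ2−h2·(2M2+M3)/6=-196/61
seg 3: a=-2, c=M3/2=21/244, d=(M4−M3)/(6·1)=-7/244, b=Δ3−h3·(2M3+M4)/6=481/122
t_q=1/2 → seg 0, τ=1/2; S=-2+155/61·τ+0·τ²+-94/61·τ³=-225/244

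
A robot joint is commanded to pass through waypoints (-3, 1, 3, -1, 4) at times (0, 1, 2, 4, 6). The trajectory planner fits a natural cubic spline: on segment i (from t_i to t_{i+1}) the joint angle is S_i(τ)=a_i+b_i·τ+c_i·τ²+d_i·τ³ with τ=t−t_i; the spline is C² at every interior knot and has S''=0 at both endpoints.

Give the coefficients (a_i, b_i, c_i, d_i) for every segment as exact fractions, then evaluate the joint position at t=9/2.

  seg 0: a=-3 b=719/168 c=0 d=-47/168
  seg 1: a=1 b=289/84 c=-47/56 d=-101/168
  seg 2: a=3 b=-1/24 c=-37/14 d=559/672
  seg 3: a=-1 b=-53/84 c=263/112 d=-263/672
S(9/2) = -199/256

Δ: Δ0=4, Δ1=2, Δ2=-2, Δ3=5/2
row 1: diag=4, rhs=-12; c'=1/4, d'=-3
row 2: denom=6−1·1/4=23/4; d'=(-24−1·-3)/(23/4)=-84/23
row 3: denom=8−2·8/23=168/23; d'=(27−2·-84/23)/(168/23)=263/56
back: M3=263/56
back: M2=-84/23−8/23·263/56=-37/7
back: M1=-3−1/4·-37/7=-47/28
M: M0=0, M1=-47/28, M2=-37/7, M3=263/56, M4=0
seg 0: a=-3, c=M0/2=0, d=(M1−M0)/(6·1)=-47/168, b=Δ0−h0·(2M0+M1)/6=719/168
seg 1: a=1, c=M1/2=-47/56, d=(M2−M1)/(6·1)=-101/168, b=Δ1−h1·(2M1+M2)/6=289/84
seg 2: a=3, c=M2/2=-37/14, d=(M3−M2)/(6·2)=559/672, b=Δ2−h2·(2M2+M3)/6=-1/24
seg 3: a=-1, c=M3/2=263/112, d=(M4−M3)/(6·2)=-263/672, b=Δ3−h3·(2M3+M4)/6=-53/84
t_q=9/2 → seg 3, τ=1/2; S=-1+-53/84·τ+263/112·τ²+-263/672·τ³=-199/256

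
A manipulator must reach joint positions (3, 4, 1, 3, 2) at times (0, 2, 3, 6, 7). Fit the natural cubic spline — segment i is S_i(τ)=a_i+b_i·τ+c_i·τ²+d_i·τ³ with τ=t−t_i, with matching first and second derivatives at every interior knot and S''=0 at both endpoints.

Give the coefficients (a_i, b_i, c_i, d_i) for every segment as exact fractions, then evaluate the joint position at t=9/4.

  seg 0: a=3 b=922/483 c=0 d=-1361/3864
  seg 1: a=4 b=-2239/966 c=-1361/644 d=395/276
  seg 2: a=1 b=-4349/1932 c=351/161 d=-2333/5796
  seg 3: a=3 b=-37/966 c=-929/644 d=929/1932
S(9/4) = 5933/1792

Δ: Δ0=1/2, Δ1=-3, Δ2=2/3, Δ3=-1
row 1: diag=6, rhs=-21; c'=1/6, d'=-7/2
row 2: denom=8−1·1/6=47/6; d'=(22−1·-7/2)/(47/6)=153/47
row 3: denom=8−3·18/47=322/47; d'=(-10−3·153/47)/(322/47)=-929/322
back: M3=-929/322
back: M2=153/47−18/47·-929/322=702/161
back: M1=-7/2−1/6·702/161=-1361/322
M: M0=0, M1=-1361/322, M2=702/161, M3=-929/322, M4=0
seg 0: a=3, c=M0/2=0, d=(M1−M0)/(6·2)=-1361/3864, b=Δ0−h0·(2M0+M1)/6=922/483
seg 1: a=4, c=M1/2=-1361/644, d=(M2−M1)/(6·1)=395/276, b=Δ1−h1·(2M1+M2)/6=-2239/966
seg 2: a=1, c=M2/2=351/161, d=(M3−M2)/(6·3)=-2333/5796, b=Δ2−h2·(2M2+M3)/6=-4349/1932
seg 3: a=3, c=M3/2=-929/644, d=(M4−M3)/(6·1)=929/1932, b=Δ3−h3·(2M3+M4)/6=-37/966
t_q=9/4 → seg 1, τ=1/4; S=4+-2239/966·τ+-1361/644·τ²+395/276·τ³=5933/1792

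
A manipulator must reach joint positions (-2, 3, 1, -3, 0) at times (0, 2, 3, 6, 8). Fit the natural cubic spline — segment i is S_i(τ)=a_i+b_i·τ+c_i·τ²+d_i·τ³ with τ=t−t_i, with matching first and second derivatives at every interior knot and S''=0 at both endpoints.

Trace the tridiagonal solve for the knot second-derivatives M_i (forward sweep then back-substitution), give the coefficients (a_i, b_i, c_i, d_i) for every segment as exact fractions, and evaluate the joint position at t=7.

Δ: Δ0=5/2, Δ1=-2, Δ2=-4/3, Δ3=3/2
row 1: diag=6, rhs=-27; c'=1/6, d'=-9/2
row 2: denom=8−1·1/6=47/6; d'=(4−1·-9/2)/(47/6)=51/47
row 3: denom=10−3·18/47=416/47; d'=(17−3·51/47)/(416/47)=323/208
back: M3=323/208
back: M2=51/47−18/47·323/208=51/104
back: M1=-9/2−1/6·51/104=-953/208
M: M0=0, M1=-953/208, M2=51/104, M3=323/208, M4=0
seg 0: a=-2, c=M0/2=0, d=(M1−M0)/(6·2)=-953/2496, b=Δ0−h0·(2M0+M1)/6=2513/624
seg 1: a=3, c=M1/2=-953/416, d=(M2−M1)/(6·1)=1055/1248, b=Δ1−h1·(2M1+M2)/6=-173/312
seg 2: a=1, c=M2/2=51/208, d=(M3−M2)/(6·3)=17/288, b=Δ2−h2·(2M2+M3)/6=-3245/1248
seg 3: a=-3, c=M3/2=323/416, d=(M4−M3)/(6·2)=-323/2496, b=Δ3−h3·(2M3+M4)/6=145/312
t_q=7 → seg 3, τ=1; S=-3+145/312·τ+323/416·τ²+-323/2496·τ³=-1571/832

  seg 0: a=-2 b=2513/624 c=0 d=-953/2496
  seg 1: a=3 b=-173/312 c=-953/416 d=1055/1248
  seg 2: a=1 b=-3245/1248 c=51/208 d=17/288
  seg 3: a=-3 b=145/312 c=323/416 d=-323/2496
S(7) = -1571/832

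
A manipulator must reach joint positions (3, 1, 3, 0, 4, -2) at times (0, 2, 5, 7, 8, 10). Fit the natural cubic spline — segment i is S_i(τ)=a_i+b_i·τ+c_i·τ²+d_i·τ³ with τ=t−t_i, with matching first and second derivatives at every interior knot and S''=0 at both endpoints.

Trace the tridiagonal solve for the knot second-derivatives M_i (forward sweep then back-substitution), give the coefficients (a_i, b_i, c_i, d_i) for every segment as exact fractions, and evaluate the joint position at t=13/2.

Δ: Δ0=-1, Δ1=2/3, Δ2=-3/2, Δ3=4, Δ4=-3
row 1: diag=10, rhs=10; c'=3/10, d'=1
row 2: denom=10−3·3/10=91/10; d'=(-13−3·1)/(91/10)=-160/91
row 3: denom=6−2·20/91=506/91; d'=(33−2·-160/91)/(506/91)=3323/506
row 4: denom=6−1·91/506=2945/506; d'=(-42−1·3323/506)/(2945/506)=-4915/589
back: M4=-4915/589
back: M3=3323/506−91/506·-4915/589=4752/589
back: M2=-160/91−20/91·4752/589=-2080/589
back: M1=1−3/10·-2080/589=1213/589
M: M0=0, M1=1213/589, M2=-2080/589, M3=4752/589, M4=-4915/589, M5=0
seg 0: a=3, c=M0/2=0, d=(M1−M0)/(6·2)=1213/7068, b=Δ0−h0·(2M0+M1)/6=-2980/1767
seg 1: a=1, c=M1/2=1213/1178, d=(M2−M1)/(6·3)=-3293/10602, b=Δ1−h1·(2M1+M2)/6=659/1767
seg 2: a=3, c=M2/2=-1040/589, d=(M3−M2)/(6·2)=1708/1767, b=Δ2−h2·(2M2+M3)/6=-6485/3534
seg 3: a=0, c=M3/2=2376/589, d=(M4−M3)/(6·1)=-9667/3534, b=Δ3−h3·(2M3+M4)/6=9547/3534
seg 4: a=4, c=M4/2=-4915/1178, d=(M5−M4)/(6·2)=4915/7068, b=Δ4−h4·(2M4+M5)/6=4529/1767
t_q=13/2 → seg 2, τ=3/2; S=3+-6485/3534·τ+-1040/589·τ²+1708/1767·τ³=-1091/2356

  seg 0: a=3 b=-2980/1767 c=0 d=1213/7068
  seg 1: a=1 b=659/1767 c=1213/1178 d=-3293/10602
  seg 2: a=3 b=-6485/3534 c=-1040/589 d=1708/1767
  seg 3: a=0 b=9547/3534 c=2376/589 d=-9667/3534
  seg 4: a=4 b=4529/1767 c=-4915/1178 d=4915/7068
S(13/2) = -1091/2356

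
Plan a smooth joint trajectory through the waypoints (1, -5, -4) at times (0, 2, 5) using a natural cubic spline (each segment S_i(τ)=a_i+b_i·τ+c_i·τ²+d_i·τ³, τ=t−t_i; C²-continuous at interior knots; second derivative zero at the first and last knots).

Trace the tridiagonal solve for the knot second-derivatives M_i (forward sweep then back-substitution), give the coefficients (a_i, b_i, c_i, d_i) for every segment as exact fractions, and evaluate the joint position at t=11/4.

Δ: Δ0=-3, Δ1=1/3
row 1: diag=10, rhs=20; c'=3/10, d'=2
back: M1=2
M: M0=0, M1=2, M2=0
seg 0: a=1, c=M0/2=0, d=(M1−M0)/(6·2)=1/6, b=Δ0−h0·(2M0+M1)/6=-11/3
seg 1: a=-5, c=M1/2=1, d=(M2−M1)/(6·3)=-1/9, b=Δ1−h1·(2M1+M2)/6=-5/3
t_q=11/4 → seg 1, τ=3/4; S=-5+-5/3·τ+1·τ²+-1/9·τ³=-367/64

  seg 0: a=1 b=-11/3 c=0 d=1/6
  seg 1: a=-5 b=-5/3 c=1 d=-1/9
S(11/4) = -367/64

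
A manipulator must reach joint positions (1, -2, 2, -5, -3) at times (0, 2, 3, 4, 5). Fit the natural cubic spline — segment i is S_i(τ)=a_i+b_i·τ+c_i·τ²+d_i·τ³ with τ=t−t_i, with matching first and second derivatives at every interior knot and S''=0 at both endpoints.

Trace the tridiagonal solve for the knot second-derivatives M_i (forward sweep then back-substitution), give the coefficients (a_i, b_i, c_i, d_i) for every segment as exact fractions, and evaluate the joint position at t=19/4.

  seg 0: a=1 b=-200/43 c=0 d=271/344
  seg 1: a=-2 b=413/86 c=813/172 d=-951/172
  seg 2: a=2 b=-401/172 c=-510/43 d=1237/172
  seg 3: a=-5 b=-385/86 c=1671/172 d=-557/172
S(19/4) = -46883/11008

Δ: Δ0=-3/2, Δ1=4, Δ2=-7, Δ3=2
row 1: diag=6, rhs=33; c'=1/6, d'=11/2
row 2: denom=4−1·1/6=23/6; d'=(-66−1·11/2)/(23/6)=-429/23
row 3: denom=4−1·6/23=86/23; d'=(54−1·-429/23)/(86/23)=1671/86
back: M3=1671/86
back: M2=-429/23−6/23·1671/86=-1020/43
back: M1=11/2−1/6·-1020/43=813/86
M: M0=0, M1=813/86, M2=-1020/43, M3=1671/86, M4=0
seg 0: a=1, c=M0/2=0, d=(M1−M0)/(6·2)=271/344, b=Δ0−h0·(2M0+M1)/6=-200/43
seg 1: a=-2, c=M1/2=813/172, d=(M2−M1)/(6·1)=-951/172, b=Δ1−h1·(2M1+M2)/6=413/86
seg 2: a=2, c=M2/2=-510/43, d=(M3−M2)/(6·1)=1237/172, b=Δ2−h2·(2M2+M3)/6=-401/172
seg 3: a=-5, c=M3/2=1671/172, d=(M4−M3)/(6·1)=-557/172, b=Δ3−h3·(2M3+M4)/6=-385/86
t_q=19/4 → seg 3, τ=3/4; S=-5+-385/86·τ+1671/172·τ²+-557/172·τ³=-46883/11008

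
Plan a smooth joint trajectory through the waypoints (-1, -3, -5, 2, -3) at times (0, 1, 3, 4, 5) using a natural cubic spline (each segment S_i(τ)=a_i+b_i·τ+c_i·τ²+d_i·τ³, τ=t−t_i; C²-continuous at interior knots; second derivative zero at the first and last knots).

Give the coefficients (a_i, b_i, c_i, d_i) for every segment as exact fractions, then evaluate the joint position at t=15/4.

  seg 0: a=-1 b=-179/122 c=0 d=-65/122
  seg 1: a=-3 b=-187/61 c=-195/122 d=321/244
  seg 2: a=-5 b=386/61 c=384/61 d=-343/61
  seg 3: a=2 b=125/61 c=-645/61 d=215/61
S(15/4) = 3571/3904

Δ: Δ0=-2, Δ1=-1, Δ2=7, Δ3=-5
row 1: diag=6, rhs=6; c'=1/3, d'=1
row 2: denom=6−2·1/3=16/3; d'=(48−2·1)/(16/3)=69/8
row 3: denom=4−1·3/16=61/16; d'=(-72−1·69/8)/(61/16)=-1290/61
back: M3=-1290/61
back: M2=69/8−3/16·-1290/61=768/61
back: M1=1−1/3·768/61=-195/61
M: M0=0, M1=-195/61, M2=768/61, M3=-1290/61, M4=0
seg 0: a=-1, c=M0/2=0, d=(M1−M0)/(6·1)=-65/122, b=Δ0−h0·(2M0+M1)/6=-179/122
seg 1: a=-3, c=M1/2=-195/122, d=(M2−M1)/(6·2)=321/244, b=Δ1−h1·(2M1+M2)/6=-187/61
seg 2: a=-5, c=M2/2=384/61, d=(M3−M2)/(6·1)=-343/61, b=Δ2−h2·(2M2+M3)/6=386/61
seg 3: a=2, c=M3/2=-645/61, d=(M4−M3)/(6·1)=215/61, b=Δ3−h3·(2M3+M4)/6=125/61
t_q=15/4 → seg 2, τ=3/4; S=-5+386/61·τ+384/61·τ²+-343/61·τ³=3571/3904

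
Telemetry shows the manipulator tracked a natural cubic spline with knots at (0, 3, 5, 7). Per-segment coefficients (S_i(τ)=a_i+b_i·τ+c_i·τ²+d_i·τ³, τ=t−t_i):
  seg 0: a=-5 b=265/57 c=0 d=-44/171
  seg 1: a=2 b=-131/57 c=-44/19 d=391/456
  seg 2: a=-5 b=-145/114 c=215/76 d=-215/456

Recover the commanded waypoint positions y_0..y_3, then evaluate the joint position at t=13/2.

y_0 = S_0(0) = a_0 = -5
y_1 = S_1(0) = a_1 = 2
y_2 = S_2(0) = a_2 = -5
y_3 = S_2(2) = 0
t_q=13/2 is in segment 2 (τ=3/2); S_2(τ)=-2595/1216

y_0=-5 y_1=2 y_2=-5 y_3=0
S(13/2) = -2595/1216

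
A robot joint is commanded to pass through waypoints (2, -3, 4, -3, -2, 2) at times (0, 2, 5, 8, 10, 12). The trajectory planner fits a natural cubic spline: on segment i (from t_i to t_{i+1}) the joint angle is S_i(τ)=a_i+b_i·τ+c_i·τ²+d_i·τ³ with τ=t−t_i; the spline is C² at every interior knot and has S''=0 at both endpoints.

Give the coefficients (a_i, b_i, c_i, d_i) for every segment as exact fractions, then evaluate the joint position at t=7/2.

  seg 0: a=2 b=-2491/643 c=0 d=1767/5144
  seg 1: a=-3 b=319/1286 c=5301/2572 d=-31619/69444
  seg 2: a=4 b=825/2572 c=-3929/1929 d=26669/69444
  seg 3: a=-3 b=-1969/1286 c=3651/2572 d=-1039/5144
  seg 4: a=-2 b=1108/643 c=267/1286 d=-89/2572
S(7/2) = 9727/20576

Δ: Δ0=-5/2, Δ1=7/3, Δ2=-7/3, Δ3=1/2, Δ4=2
row 1: diag=10, rhs=29; c'=3/10, d'=29/10
row 2: denom=12−3·3/10=111/10; d'=(-28−3·29/10)/(111/10)=-367/111
row 3: denom=10−3·10/37=340/37; d'=(17−3·-367/111)/(340/37)=249/85
row 4: denom=8−2·37/170=643/85; d'=(9−2·249/85)/(643/85)=267/643
back: M4=267/643
back: M3=249/85−37/170·267/643=3651/1286
back: M2=-367/111−10/37·3651/1286=-7858/1929
back: M1=29/10−3/10·-7858/1929=5301/1286
M: M0=0, M1=5301/1286, M2=-7858/1929, M3=3651/1286, M4=267/643, M5=0
seg 0: a=2, c=M0/2=0, d=(M1−M0)/(6·2)=1767/5144, b=Δ0−h0·(2M0+M1)/6=-2491/643
seg 1: a=-3, c=M1/2=5301/2572, d=(M2−M1)/(6·3)=-31619/69444, b=Δ1−h1·(2M1+M2)/6=319/1286
seg 2: a=4, c=M2/2=-3929/1929, d=(M3−M2)/(6·3)=26669/69444, b=Δ2−h2·(2M2+M3)/6=825/2572
seg 3: a=-3, c=M3/2=3651/2572, d=(M4−M3)/(6·2)=-1039/5144, b=Δ3−h3·(2M3+M4)/6=-1969/1286
seg 4: a=-2, c=M4/2=267/1286, d=(M5−M4)/(6·2)=-89/2572, b=Δ4−h4·(2M4+M5)/6=1108/643
t_q=7/2 → seg 1, τ=3/2; S=-3+319/1286·τ+5301/2572·τ²+-31619/69444·τ³=9727/20576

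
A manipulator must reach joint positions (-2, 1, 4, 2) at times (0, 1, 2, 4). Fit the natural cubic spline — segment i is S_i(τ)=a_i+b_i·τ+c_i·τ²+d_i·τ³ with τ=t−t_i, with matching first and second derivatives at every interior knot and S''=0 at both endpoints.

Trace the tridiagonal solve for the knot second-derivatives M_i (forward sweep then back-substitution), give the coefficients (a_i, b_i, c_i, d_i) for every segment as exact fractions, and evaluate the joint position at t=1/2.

Δ: Δ0=3, Δ1=3, Δ2=-1
row 1: diag=4, rhs=0; c'=1/4, d'=0
row 2: denom=6−1·1/4=23/4; d'=(-24−1·0)/(23/4)=-96/23
back: M2=-96/23
back: M1=0−1/4·-96/23=24/23
M: M0=0, M1=24/23, M2=-96/23, M3=0
seg 0: a=-2, c=M0/2=0, d=(M1−M0)/(6·1)=4/23, b=Δ0−h0·(2M0+M1)/6=65/23
seg 1: a=1, c=M1/2=12/23, d=(M2−M1)/(6·1)=-20/23, b=Δ1−h1·(2M1+M2)/6=77/23
seg 2: a=4, c=M2/2=-48/23, d=(M3−M2)/(6·2)=8/23, b=Δ2−h2·(2M2+M3)/6=41/23
t_q=1/2 → seg 0, τ=1/2; S=-2+65/23·τ+0·τ²+4/23·τ³=-13/23

  seg 0: a=-2 b=65/23 c=0 d=4/23
  seg 1: a=1 b=77/23 c=12/23 d=-20/23
  seg 2: a=4 b=41/23 c=-48/23 d=8/23
S(1/2) = -13/23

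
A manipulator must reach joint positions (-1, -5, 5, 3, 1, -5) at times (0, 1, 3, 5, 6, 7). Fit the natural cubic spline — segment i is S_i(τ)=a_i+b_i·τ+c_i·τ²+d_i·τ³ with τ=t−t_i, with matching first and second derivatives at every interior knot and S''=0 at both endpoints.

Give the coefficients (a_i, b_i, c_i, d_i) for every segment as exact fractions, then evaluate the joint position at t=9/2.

Δ: Δ0=-4, Δ1=5, Δ2=-1, Δ3=-2, Δ4=-6
row 1: diag=6, rhs=54; c'=1/3, d'=9
row 2: denom=8−2·1/3=22/3; d'=(-36−2·9)/(22/3)=-81/11
row 3: denom=6−2·3/11=60/11; d'=(-6−2·-81/11)/(60/11)=8/5
row 4: denom=4−1·11/60=229/60; d'=(-24−1·8/5)/(229/60)=-1536/229
back: M4=-1536/229
back: M3=8/5−11/60·-1536/229=648/229
back: M2=-81/11−3/11·648/229=-1863/229
back: M1=9−1/3·-1863/229=2682/229
M: M0=0, M1=2682/229, M2=-1863/229, M3=648/229, M4=-1536/229, M5=0
seg 0: a=-1, c=M0/2=0, d=(M1−M0)/(6·1)=447/229, b=Δ0−h0·(2M0+M1)/6=-1363/229
seg 1: a=-5, c=M1/2=1341/229, d=(M2−M1)/(6·2)=-1515/916, b=Δ1−h1·(2M1+M2)/6=-22/229
seg 2: a=5, c=M2/2=-1863/458, d=(M3−M2)/(6·2)=837/916, b=Δ2−h2·(2M2+M3)/6=797/229
seg 3: a=3, c=M3/2=324/229, d=(M4−M3)/(6·1)=-364/229, b=Δ3−h3·(2M3+M4)/6=-418/229
seg 4: a=1, c=M4/2=-768/229, d=(M5−M4)/(6·1)=256/229, b=Δ4−h4·(2M4+M5)/6=-862/229
t_q=9/2 → seg 2, τ=3/2; S=5+797/229·τ+-1863/458·τ²+837/916·τ³=30427/7328

  seg 0: a=-1 b=-1363/229 c=0 d=447/229
  seg 1: a=-5 b=-22/229 c=1341/229 d=-1515/916
  seg 2: a=5 b=797/229 c=-1863/458 d=837/916
  seg 3: a=3 b=-418/229 c=324/229 d=-364/229
  seg 4: a=1 b=-862/229 c=-768/229 d=256/229
S(9/2) = 30427/7328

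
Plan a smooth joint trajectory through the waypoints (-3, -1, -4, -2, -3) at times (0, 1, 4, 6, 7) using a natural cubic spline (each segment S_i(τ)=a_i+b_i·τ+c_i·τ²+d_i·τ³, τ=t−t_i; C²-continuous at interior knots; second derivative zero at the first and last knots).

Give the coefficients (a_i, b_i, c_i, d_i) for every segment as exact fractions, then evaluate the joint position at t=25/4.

Δ: Δ0=2, Δ1=-1, Δ2=1, Δ3=-1
row 1: diag=8, rhs=-18; c'=3/8, d'=-9/4
row 2: denom=10−3·3/8=71/8; d'=(12−3·-9/4)/(71/8)=150/71
row 3: denom=6−2·16/71=394/71; d'=(-12−2·150/71)/(394/71)=-576/197
back: M3=-576/197
back: M2=150/71−16/71·-576/197=546/197
back: M1=-9/4−3/8·546/197=-648/197
M: M0=0, M1=-648/197, M2=546/197, M3=-576/197, M4=0
seg 0: a=-3, c=M0/2=0, d=(M1−M0)/(6·1)=-108/197, b=Δ0−h0·(2M0+M1)/6=502/197
seg 1: a=-1, c=M1/2=-324/197, d=(M2−M1)/(6·3)=199/591, b=Δ1−h1·(2M1+M2)/6=178/197
seg 2: a=-4, c=M2/2=273/197, d=(M3−M2)/(6·2)=-187/394, b=Δ2−h2·(2M2+M3)/6=25/197
seg 3: a=-2, c=M3/2=-288/197, d=(M4−M3)/(6·1)=96/197, b=Δ3−h3·(2M3+M4)/6=-5/197
t_q=25/4 → seg 3, τ=1/4; S=-2+-5/197·τ+-288/197·τ²+96/197·τ³=-1647/788

  seg 0: a=-3 b=502/197 c=0 d=-108/197
  seg 1: a=-1 b=178/197 c=-324/197 d=199/591
  seg 2: a=-4 b=25/197 c=273/197 d=-187/394
  seg 3: a=-2 b=-5/197 c=-288/197 d=96/197
S(25/4) = -1647/788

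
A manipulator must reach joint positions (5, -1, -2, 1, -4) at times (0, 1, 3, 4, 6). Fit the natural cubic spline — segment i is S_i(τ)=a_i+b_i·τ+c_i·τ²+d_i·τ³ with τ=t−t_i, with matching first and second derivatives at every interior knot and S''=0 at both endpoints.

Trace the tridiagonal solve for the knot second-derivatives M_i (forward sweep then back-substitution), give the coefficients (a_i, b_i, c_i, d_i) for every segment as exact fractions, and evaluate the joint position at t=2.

Δ: Δ0=-6, Δ1=-1/2, Δ2=3, Δ3=-5/2
row 1: diag=6, rhs=33; c'=1/3, d'=11/2
row 2: denom=6−2·1/3=16/3; d'=(21−2·11/2)/(16/3)=15/8
row 3: denom=6−1·3/16=93/16; d'=(-33−1·15/8)/(93/16)=-6
back: M3=-6
back: M2=15/8−3/16·-6=3
back: M1=11/2−1/3·3=9/2
M: M0=0, M1=9/2, M2=3, M3=-6, M4=0
seg 0: a=5, c=M0/2=0, d=(M1−M0)/(6·1)=3/4, b=Δ0−h0·(2M0+M1)/6=-27/4
seg 1: a=-1, c=M1/2=9/4, d=(M2−M1)/(6·2)=-1/8, b=Δ1−h1·(2M1+M2)/6=-9/2
seg 2: a=-2, c=M2/2=3/2, d=(M3−M2)/(6·1)=-3/2, b=Δ2−h2·(2M2+M3)/6=3
seg 3: a=1, c=M3/2=-3, d=(M4−M3)/(6·2)=1/2, b=Δ3−h3·(2M3+M4)/6=3/2
t_q=2 → seg 1, τ=1; S=-1+-9/2·τ+9/4·τ²+-1/8·τ³=-27/8

  seg 0: a=5 b=-27/4 c=0 d=3/4
  seg 1: a=-1 b=-9/2 c=9/4 d=-1/8
  seg 2: a=-2 b=3 c=3/2 d=-3/2
  seg 3: a=1 b=3/2 c=-3 d=1/2
S(2) = -27/8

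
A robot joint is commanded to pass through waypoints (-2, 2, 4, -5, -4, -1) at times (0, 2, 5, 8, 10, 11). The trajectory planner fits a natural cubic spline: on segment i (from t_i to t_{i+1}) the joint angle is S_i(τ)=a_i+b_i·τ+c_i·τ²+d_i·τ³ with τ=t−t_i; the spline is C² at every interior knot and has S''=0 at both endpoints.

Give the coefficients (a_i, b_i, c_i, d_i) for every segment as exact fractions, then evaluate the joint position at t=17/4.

Δ: Δ0=2, Δ1=2/3, Δ2=-3, Δ3=1/2, Δ4=3
row 1: diag=10, rhs=-8; c'=3/10, d'=-4/5
row 2: denom=12−3·3/10=111/10; d'=(-22−3·-4/5)/(111/10)=-196/111
row 3: denom=10−3·10/37=340/37; d'=(21−3·-196/111)/(340/37)=973/340
row 4: denom=6−2·37/170=473/85; d'=(15−2·973/340)/(473/85)=1577/946
back: M4=1577/946
back: M3=973/340−37/170·1577/946=1182/473
back: M2=-196/111−10/37·1182/473=-3464/1419
back: M1=-4/5−3/10·-3464/1419=-32/473
M: M0=0, M1=-32/473, M2=-3464/1419, M3=1182/473, M4=1577/946, M5=0
seg 0: a=-2, c=M0/2=0, d=(M1−M0)/(6·2)=-8/1419, b=Δ0−h0·(2M0+M1)/6=2870/1419
seg 1: a=2, c=M1/2=-16/473, d=(M2−M1)/(6·3)=-1684/12771, b=Δ1−h1·(2M1+M2)/6=2774/1419
seg 2: a=4, c=M2/2=-1732/1419, d=(M3−M2)/(6·3)=3505/12771, b=Δ2−h2·(2M2+M3)/6=-2566/1419
seg 3: a=-5, c=M3/2=591/473, d=(M4−M3)/(6·2)=-787/11352, b=Δ3−h3·(2M3+M4)/6=-2443/1419
seg 4: a=-4, c=M4/2=1577/1892, d=(M5−M4)/(6·1)=-1577/5676, b=Δ4−h4·(2M4+M5)/6=6937/2838
t_q=17/4 → seg 1, τ=9/4; S=2+2774/1419·τ+-16/473·τ²+-1684/12771·τ³=3251/688

  seg 0: a=-2 b=2870/1419 c=0 d=-8/1419
  seg 1: a=2 b=2774/1419 c=-16/473 d=-1684/12771
  seg 2: a=4 b=-2566/1419 c=-1732/1419 d=3505/12771
  seg 3: a=-5 b=-2443/1419 c=591/473 d=-787/11352
  seg 4: a=-4 b=6937/2838 c=1577/1892 d=-1577/5676
S(17/4) = 3251/688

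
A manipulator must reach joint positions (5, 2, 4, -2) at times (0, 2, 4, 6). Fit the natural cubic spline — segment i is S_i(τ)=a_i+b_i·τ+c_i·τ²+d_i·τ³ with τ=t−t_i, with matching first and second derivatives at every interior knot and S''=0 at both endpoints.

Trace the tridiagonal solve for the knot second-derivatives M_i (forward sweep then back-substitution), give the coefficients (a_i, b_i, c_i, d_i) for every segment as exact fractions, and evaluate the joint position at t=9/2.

  seg 0: a=5 b=-73/30 c=0 d=7/30
  seg 1: a=2 b=11/30 c=7/5 d=-13/24
  seg 2: a=4 b=-8/15 c=-37/20 d=37/120
S(9/2) = 1059/320

Δ: Δ0=-3/2, Δ1=1, Δ2=-3
row 1: diag=8, rhs=15; c'=1/4, d'=15/8
row 2: denom=8−2·1/4=15/2; d'=(-24−2·15/8)/(15/2)=-37/10
back: M2=-37/10
back: M1=15/8−1/4·-37/10=14/5
M: M0=0, M1=14/5, M2=-37/10, M3=0
seg 0: a=5, c=M0/2=0, d=(M1−M0)/(6·2)=7/30, b=Δ0−h0·(2M0+M1)/6=-73/30
seg 1: a=2, c=M1/2=7/5, d=(M2−M1)/(6·2)=-13/24, b=Δ1−h1·(2M1+M2)/6=11/30
seg 2: a=4, c=M2/2=-37/20, d=(M3−M2)/(6·2)=37/120, b=Δ2−h2·(2M2+M3)/6=-8/15
t_q=9/2 → seg 2, τ=1/2; S=4+-8/15·τ+-37/20·τ²+37/120·τ³=1059/320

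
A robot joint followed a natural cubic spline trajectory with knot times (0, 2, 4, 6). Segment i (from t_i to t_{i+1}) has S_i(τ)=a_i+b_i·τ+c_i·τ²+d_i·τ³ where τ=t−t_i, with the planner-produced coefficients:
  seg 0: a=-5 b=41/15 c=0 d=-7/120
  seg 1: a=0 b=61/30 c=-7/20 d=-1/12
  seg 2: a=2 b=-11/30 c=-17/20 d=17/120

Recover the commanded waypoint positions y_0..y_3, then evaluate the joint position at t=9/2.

y_0=-5 y_1=0 y_2=2 y_3=-1
S(9/2) = 519/320

y_0 = S_0(0) = a_0 = -5
y_1 = S_1(0) = a_1 = 0
y_2 = S_2(0) = a_2 = 2
y_3 = S_2(2) = -1
t_q=9/2 is in segment 2 (τ=1/2); S_2(τ)=519/320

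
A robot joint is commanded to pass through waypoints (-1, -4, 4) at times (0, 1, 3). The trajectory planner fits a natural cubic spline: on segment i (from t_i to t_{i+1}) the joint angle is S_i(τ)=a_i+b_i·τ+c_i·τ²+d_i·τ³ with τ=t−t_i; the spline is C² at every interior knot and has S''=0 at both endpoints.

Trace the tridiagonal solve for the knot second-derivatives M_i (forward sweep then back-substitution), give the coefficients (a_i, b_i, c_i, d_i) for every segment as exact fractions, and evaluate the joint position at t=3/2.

  seg 0: a=-1 b=-25/6 c=0 d=7/6
  seg 1: a=-4 b=-2/3 c=7/2 d=-7/12
S(3/2) = -113/32

Δ: Δ0=-3, Δ1=4
row 1: diag=6, rhs=42; c'=1/3, d'=7
back: M1=7
M: M0=0, M1=7, M2=0
seg 0: a=-1, c=M0/2=0, d=(M1−M0)/(6·1)=7/6, b=Δ0−h0·(2M0+M1)/6=-25/6
seg 1: a=-4, c=M1/2=7/2, d=(M2−M1)/(6·2)=-7/12, b=Δ1−h1·(2M1+M2)/6=-2/3
t_q=3/2 → seg 1, τ=1/2; S=-4+-2/3·τ+7/2·τ²+-7/12·τ³=-113/32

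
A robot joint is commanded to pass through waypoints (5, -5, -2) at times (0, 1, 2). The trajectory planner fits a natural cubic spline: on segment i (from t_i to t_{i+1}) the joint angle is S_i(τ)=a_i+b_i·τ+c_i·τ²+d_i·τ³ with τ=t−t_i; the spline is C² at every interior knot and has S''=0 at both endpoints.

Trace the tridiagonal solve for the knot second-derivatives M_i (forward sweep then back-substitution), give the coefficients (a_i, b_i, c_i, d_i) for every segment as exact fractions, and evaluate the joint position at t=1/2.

Δ: Δ0=-10, Δ1=3
row 1: diag=4, rhs=78; c'=1/4, d'=39/2
back: M1=39/2
M: M0=0, M1=39/2, M2=0
seg 0: a=5, c=M0/2=0, d=(M1−M0)/(6·1)=13/4, b=Δ0−h0·(2M0+M1)/6=-53/4
seg 1: a=-5, c=M1/2=39/4, d=(M2−M1)/(6·1)=-13/4, b=Δ1−h1·(2M1+M2)/6=-7/2
t_q=1/2 → seg 0, τ=1/2; S=5+-53/4·τ+0·τ²+13/4·τ³=-39/32

  seg 0: a=5 b=-53/4 c=0 d=13/4
  seg 1: a=-5 b=-7/2 c=39/4 d=-13/4
S(1/2) = -39/32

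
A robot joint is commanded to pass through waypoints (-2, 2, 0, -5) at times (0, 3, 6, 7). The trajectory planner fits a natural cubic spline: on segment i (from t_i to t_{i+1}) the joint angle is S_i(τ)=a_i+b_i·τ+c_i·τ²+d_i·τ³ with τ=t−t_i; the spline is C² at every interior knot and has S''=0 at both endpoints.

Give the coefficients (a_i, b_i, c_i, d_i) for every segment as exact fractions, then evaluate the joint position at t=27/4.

  seg 0: a=-2 b=125/87 c=0 d=-1/87
  seg 1: a=2 b=98/87 c=-3/29 d=-43/261
  seg 2: a=0 b=-343/87 c=-46/29 d=46/87
S(27/4) = -3365/928

Δ: Δ0=4/3, Δ1=-2/3, Δ2=-5
row 1: diag=12, rhs=-12; c'=1/4, d'=-1
row 2: denom=8−3·1/4=29/4; d'=(-26−3·-1)/(29/4)=-92/29
back: M2=-92/29
back: M1=-1−1/4·-92/29=-6/29
M: M0=0, M1=-6/29, M2=-92/29, M3=0
seg 0: a=-2, c=M0/2=0, d=(M1−M0)/(6·3)=-1/87, b=Δ0−h0·(2M0+M1)/6=125/87
seg 1: a=2, c=M1/2=-3/29, d=(M2−M1)/(6·3)=-43/261, b=Δ1−h1·(2M1+M2)/6=98/87
seg 2: a=0, c=M2/2=-46/29, d=(M3−M2)/(6·1)=46/87, b=Δ2−h2·(2M2+M3)/6=-343/87
t_q=27/4 → seg 2, τ=3/4; S=0+-343/87·τ+-46/29·τ²+46/87·τ³=-3365/928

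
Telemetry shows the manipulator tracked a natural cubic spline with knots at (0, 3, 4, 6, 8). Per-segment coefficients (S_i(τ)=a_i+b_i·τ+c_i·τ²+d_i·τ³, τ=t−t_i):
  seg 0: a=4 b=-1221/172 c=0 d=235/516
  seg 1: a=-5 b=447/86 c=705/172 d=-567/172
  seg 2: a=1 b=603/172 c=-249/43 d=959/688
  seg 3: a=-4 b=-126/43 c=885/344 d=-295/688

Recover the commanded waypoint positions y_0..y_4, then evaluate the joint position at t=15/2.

y_0=4 y_1=-5 y_2=1 y_3=-4 y_4=-3
S(15/2) = -22313/5504

y_0 = S_0(0) = a_0 = 4
y_1 = S_1(0) = a_1 = -5
y_2 = S_2(0) = a_2 = 1
y_3 = S_3(0) = a_3 = -4
y_4 = S_3(2) = -3
t_q=15/2 is in segment 3 (τ=3/2); S_3(τ)=-22313/5504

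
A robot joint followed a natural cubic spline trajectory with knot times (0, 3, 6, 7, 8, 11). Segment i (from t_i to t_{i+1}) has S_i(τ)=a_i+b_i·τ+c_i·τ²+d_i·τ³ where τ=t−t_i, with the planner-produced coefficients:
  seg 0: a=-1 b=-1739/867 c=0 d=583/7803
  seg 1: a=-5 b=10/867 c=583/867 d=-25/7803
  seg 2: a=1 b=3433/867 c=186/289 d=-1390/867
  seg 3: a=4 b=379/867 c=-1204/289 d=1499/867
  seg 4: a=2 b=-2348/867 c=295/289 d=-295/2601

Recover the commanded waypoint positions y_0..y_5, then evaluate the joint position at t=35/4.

y_0 = S_0(0) = a_0 = -1
y_1 = S_1(0) = a_1 = -5
y_2 = S_2(0) = a_2 = 1
y_3 = S_3(0) = a_3 = 4
y_4 = S_4(0) = a_4 = 2
y_5 = S_4(3) = 0
t_q=35/4 is in segment 4 (τ=3/4); S_4(τ)=9159/18496

y_0=-1 y_1=-5 y_2=1 y_3=4 y_4=2 y_5=0
S(35/4) = 9159/18496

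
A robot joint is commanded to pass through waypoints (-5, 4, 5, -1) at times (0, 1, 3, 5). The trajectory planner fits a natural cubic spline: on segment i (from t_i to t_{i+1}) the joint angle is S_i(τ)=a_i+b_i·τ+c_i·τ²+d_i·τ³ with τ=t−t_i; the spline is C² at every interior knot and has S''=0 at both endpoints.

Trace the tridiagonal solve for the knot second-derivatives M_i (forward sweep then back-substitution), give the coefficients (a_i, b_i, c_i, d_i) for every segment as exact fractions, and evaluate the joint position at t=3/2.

Δ: Δ0=9, Δ1=1/2, Δ2=-3
row 1: diag=6, rhs=-51; c'=1/3, d'=-17/2
row 2: denom=8−2·1/3=22/3; d'=(-21−2·-17/2)/(22/3)=-6/11
back: M2=-6/11
back: M1=-17/2−1/3·-6/11=-183/22
M: M0=0, M1=-183/22, M2=-6/11, M3=0
seg 0: a=-5, c=M0/2=0, d=(M1−M0)/(6·1)=-61/44, b=Δ0−h0·(2M0+M1)/6=457/44
seg 1: a=4, c=M1/2=-183/44, d=(M2−M1)/(6·2)=57/88, b=Δ1−h1·(2M1+M2)/6=137/22
seg 2: a=5, c=M2/2=-3/11, d=(M3−M2)/(6·2)=1/22, b=Δ2−h2·(2M2+M3)/6=-29/11
t_q=3/2 → seg 1, τ=1/2; S=4+137/22·τ+-183/44·τ²+57/88·τ³=4333/704

  seg 0: a=-5 b=457/44 c=0 d=-61/44
  seg 1: a=4 b=137/22 c=-183/44 d=57/88
  seg 2: a=5 b=-29/11 c=-3/11 d=1/22
S(3/2) = 4333/704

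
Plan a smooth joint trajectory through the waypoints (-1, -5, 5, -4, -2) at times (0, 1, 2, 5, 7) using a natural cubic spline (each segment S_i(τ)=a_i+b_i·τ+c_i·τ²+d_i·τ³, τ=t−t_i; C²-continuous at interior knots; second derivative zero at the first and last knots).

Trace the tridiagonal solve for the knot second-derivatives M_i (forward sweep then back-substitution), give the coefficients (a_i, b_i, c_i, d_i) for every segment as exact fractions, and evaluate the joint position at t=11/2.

Δ: Δ0=-4, Δ1=10, Δ2=-3, Δ3=1
row 1: diag=4, rhs=84; c'=1/4, d'=21
row 2: denom=8−1·1/4=31/4; d'=(-78−1·21)/(31/4)=-396/31
row 3: denom=10−3·12/31=274/31; d'=(24−3·-396/31)/(274/31)=966/137
back: M3=966/137
back: M2=-396/31−12/31·966/137=-2124/137
back: M1=21−1/4·-2124/137=3408/137
M: M0=0, M1=3408/137, M2=-2124/137, M3=966/137, M4=0
seg 0: a=-1, c=M0/2=0, d=(M1−M0)/(6·1)=568/137, b=Δ0−h0·(2M0+M1)/6=-1116/137
seg 1: a=-5, c=M1/2=1704/137, d=(M2−M1)/(6·1)=-922/137, b=Δ1−h1·(2M1+M2)/6=588/137
seg 2: a=5, c=M2/2=-1062/137, d=(M3−M2)/(6·3)=515/411, b=Δ2−h2·(2M2+M3)/6=1230/137
seg 3: a=-4, c=M3/2=483/137, d=(M4−M3)/(6·2)=-161/274, b=Δ3−h3·(2M3+M4)/6=-507/137
t_q=11/2 → seg 3, τ=1/2; S=-4+-507/137·τ+483/137·τ²+-161/274·τ³=-11053/2192

  seg 0: a=-1 b=-1116/137 c=0 d=568/137
  seg 1: a=-5 b=588/137 c=1704/137 d=-922/137
  seg 2: a=5 b=1230/137 c=-1062/137 d=515/411
  seg 3: a=-4 b=-507/137 c=483/137 d=-161/274
S(11/2) = -11053/2192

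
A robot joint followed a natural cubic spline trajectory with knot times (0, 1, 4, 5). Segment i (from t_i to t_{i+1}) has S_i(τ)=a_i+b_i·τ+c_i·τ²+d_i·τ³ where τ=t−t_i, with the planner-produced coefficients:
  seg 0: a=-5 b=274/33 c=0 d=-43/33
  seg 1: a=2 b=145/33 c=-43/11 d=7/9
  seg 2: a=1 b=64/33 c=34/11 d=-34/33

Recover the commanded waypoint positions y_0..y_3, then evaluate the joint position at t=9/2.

y_0 = S_0(0) = a_0 = -5
y_1 = S_1(0) = a_1 = 2
y_2 = S_2(0) = a_2 = 1
y_3 = S_2(1) = 5
t_q=9/2 is in segment 2 (τ=1/2); S_2(τ)=115/44

y_0=-5 y_1=2 y_2=1 y_3=5
S(9/2) = 115/44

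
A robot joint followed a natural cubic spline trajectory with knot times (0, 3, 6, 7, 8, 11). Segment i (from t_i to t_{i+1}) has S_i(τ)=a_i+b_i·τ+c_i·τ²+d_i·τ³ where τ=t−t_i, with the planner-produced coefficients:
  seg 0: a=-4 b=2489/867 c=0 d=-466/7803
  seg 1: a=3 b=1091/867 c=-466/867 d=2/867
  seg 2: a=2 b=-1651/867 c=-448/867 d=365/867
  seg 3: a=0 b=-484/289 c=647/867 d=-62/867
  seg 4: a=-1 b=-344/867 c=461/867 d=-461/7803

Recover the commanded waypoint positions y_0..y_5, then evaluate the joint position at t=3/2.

y_0=-4 y_1=3 y_2=2 y_3=0 y_4=-1 y_5=1
S(3/2) = 121/1156

y_0 = S_0(0) = a_0 = -4
y_1 = S_1(0) = a_1 = 3
y_2 = S_2(0) = a_2 = 2
y_3 = S_3(0) = a_3 = 0
y_4 = S_4(0) = a_4 = -1
y_5 = S_4(3) = 1
t_q=3/2 is in segment 0 (τ=3/2); S_0(τ)=121/1156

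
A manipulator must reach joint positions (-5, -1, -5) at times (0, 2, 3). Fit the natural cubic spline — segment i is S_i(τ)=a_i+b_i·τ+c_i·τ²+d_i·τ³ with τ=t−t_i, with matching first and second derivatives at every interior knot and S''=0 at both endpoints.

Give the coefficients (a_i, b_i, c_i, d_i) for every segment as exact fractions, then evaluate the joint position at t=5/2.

Δ: Δ0=2, Δ1=-4
row 1: diag=6, rhs=-36; c'=1/6, d'=-6
back: M1=-6
M: M0=0, M1=-6, M2=0
seg 0: a=-5, c=M0/2=0, d=(M1−M0)/(6·2)=-1/2, b=Δ0−h0·(2M0+M1)/6=4
seg 1: a=-1, c=M1/2=-3, d=(M2−M1)/(6·1)=1, b=Δ1−h1·(2M1+M2)/6=-2
t_q=5/2 → seg 1, τ=1/2; S=-1+-2·τ+-3·τ²+1·τ³=-21/8

  seg 0: a=-5 b=4 c=0 d=-1/2
  seg 1: a=-1 b=-2 c=-3 d=1
S(5/2) = -21/8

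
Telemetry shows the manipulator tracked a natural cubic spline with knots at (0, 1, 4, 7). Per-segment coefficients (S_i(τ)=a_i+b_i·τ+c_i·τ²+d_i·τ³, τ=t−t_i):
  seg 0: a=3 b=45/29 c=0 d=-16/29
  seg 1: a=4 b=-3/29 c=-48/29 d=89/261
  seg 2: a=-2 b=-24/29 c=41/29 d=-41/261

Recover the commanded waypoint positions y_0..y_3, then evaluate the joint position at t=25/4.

y_0 = S_0(0) = a_0 = 3
y_1 = S_1(0) = a_1 = 4
y_2 = S_2(0) = a_2 = -2
y_3 = S_2(3) = 4
t_q=25/4 is in segment 2 (τ=9/4); S_2(τ)=2795/1856

y_0=3 y_1=4 y_2=-2 y_3=4
S(25/4) = 2795/1856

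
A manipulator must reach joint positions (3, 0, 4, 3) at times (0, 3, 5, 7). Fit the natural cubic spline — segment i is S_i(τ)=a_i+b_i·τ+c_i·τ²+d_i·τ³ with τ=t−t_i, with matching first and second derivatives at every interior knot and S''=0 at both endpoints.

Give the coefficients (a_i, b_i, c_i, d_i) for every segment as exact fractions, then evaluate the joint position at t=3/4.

Δ: Δ0=-1, Δ1=2, Δ2=-1/2
row 1: diag=10, rhs=18; c'=1/5, d'=9/5
row 2: denom=8−2·1/5=38/5; d'=(-15−2·9/5)/(38/5)=-93/38
back: M2=-93/38
back: M1=9/5−1/5·-93/38=87/38
M: M0=0, M1=87/38, M2=-93/38, M3=0
seg 0: a=3, c=M0/2=0, d=(M1−M0)/(6·3)=29/228, b=Δ0−h0·(2M0+M1)/6=-163/76
seg 1: a=0, c=M1/2=87/76, d=(M2−M1)/(6·2)=-15/38, b=Δ1−h1·(2M1+M2)/6=49/38
seg 2: a=4, c=M2/2=-93/76, d=(M3−M2)/(6·2)=31/152, b=Δ2−h2·(2M2+M3)/6=43/38
t_q=3/4 → seg 0, τ=3/4; S=3+-163/76·τ+0·τ²+29/228·τ³=7029/4864

  seg 0: a=3 b=-163/76 c=0 d=29/228
  seg 1: a=0 b=49/38 c=87/76 d=-15/38
  seg 2: a=4 b=43/38 c=-93/76 d=31/152
S(3/4) = 7029/4864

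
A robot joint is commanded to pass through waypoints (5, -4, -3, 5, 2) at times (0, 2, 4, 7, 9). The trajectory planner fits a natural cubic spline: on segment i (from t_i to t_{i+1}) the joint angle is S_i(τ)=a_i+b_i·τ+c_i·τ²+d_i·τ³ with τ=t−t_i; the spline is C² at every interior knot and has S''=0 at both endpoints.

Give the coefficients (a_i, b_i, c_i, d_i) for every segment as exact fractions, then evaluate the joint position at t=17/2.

Δ: Δ0=-9/2, Δ1=1/2, Δ2=8/3, Δ3=-3/2
row 1: diag=8, rhs=30; c'=1/4, d'=15/4
row 2: denom=10−2·1/4=19/2; d'=(13−2·15/4)/(19/2)=11/19
row 3: denom=10−3·6/19=172/19; d'=(-25−3·11/19)/(172/19)=-127/43
back: M3=-127/43
back: M2=11/19−6/19·-127/43=65/43
back: M1=15/4−1/4·65/43=145/43
M: M0=0, M1=145/43, M2=65/43, M3=-127/43, M4=0
seg 0: a=5, c=M0/2=0, d=(M1−M0)/(6·2)=145/516, b=Δ0−h0·(2M0+M1)/6=-1451/258
seg 1: a=-4, c=M1/2=145/86, d=(M2−M1)/(6·2)=-20/129, b=Δ1−h1·(2M1+M2)/6=-581/258
seg 2: a=-3, c=M2/2=65/86, d=(M3−M2)/(6·3)=-32/129, b=Δ2−h2·(2M2+M3)/6=679/258
seg 3: a=5, c=M3/2=-127/86, d=(M4−M3)/(6·2)=127/516, b=Δ3−h3·(2M3+M4)/6=121/258
t_q=17/2 → seg 3, τ=3/2; S=5+121/258·τ+-127/86·τ²+127/516·τ³=4419/1376

  seg 0: a=5 b=-1451/258 c=0 d=145/516
  seg 1: a=-4 b=-581/258 c=145/86 d=-20/129
  seg 2: a=-3 b=679/258 c=65/86 d=-32/129
  seg 3: a=5 b=121/258 c=-127/86 d=127/516
S(17/2) = 4419/1376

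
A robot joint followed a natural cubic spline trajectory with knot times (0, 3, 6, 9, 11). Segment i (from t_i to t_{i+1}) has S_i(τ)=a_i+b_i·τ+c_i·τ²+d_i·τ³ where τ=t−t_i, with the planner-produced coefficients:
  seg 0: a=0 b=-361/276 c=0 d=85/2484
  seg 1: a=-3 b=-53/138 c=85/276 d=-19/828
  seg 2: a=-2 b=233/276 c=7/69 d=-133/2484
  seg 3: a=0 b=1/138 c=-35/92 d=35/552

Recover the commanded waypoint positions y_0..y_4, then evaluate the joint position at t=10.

y_0=0 y_1=-3 y_2=-2 y_3=0 y_4=-1
S(10) = -57/184

y_0 = S_0(0) = a_0 = 0
y_1 = S_1(0) = a_1 = -3
y_2 = S_2(0) = a_2 = -2
y_3 = S_3(0) = a_3 = 0
y_4 = S_3(2) = -1
t_q=10 is in segment 3 (τ=1); S_3(τ)=-57/184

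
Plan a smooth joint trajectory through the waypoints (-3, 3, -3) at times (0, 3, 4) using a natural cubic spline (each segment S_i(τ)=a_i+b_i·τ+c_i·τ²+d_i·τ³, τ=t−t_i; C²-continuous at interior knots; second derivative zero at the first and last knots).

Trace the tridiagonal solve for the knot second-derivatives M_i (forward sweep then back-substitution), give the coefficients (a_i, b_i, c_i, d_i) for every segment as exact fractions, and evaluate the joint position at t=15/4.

Δ: Δ0=2, Δ1=-6
row 1: diag=8, rhs=-48; c'=1/8, d'=-6
back: M1=-6
M: M0=0, M1=-6, M2=0
seg 0: a=-3, c=M0/2=0, d=(M1−M0)/(6·3)=-1/3, b=Δ0−h0·(2M0+M1)/6=5
seg 1: a=3, c=M1/2=-3, d=(M2−M1)/(6·1)=1, b=Δ1−h1·(2M1+M2)/6=-4
t_q=15/4 → seg 1, τ=3/4; S=3+-4·τ+-3·τ²+1·τ³=-81/64

  seg 0: a=-3 b=5 c=0 d=-1/3
  seg 1: a=3 b=-4 c=-3 d=1
S(15/4) = -81/64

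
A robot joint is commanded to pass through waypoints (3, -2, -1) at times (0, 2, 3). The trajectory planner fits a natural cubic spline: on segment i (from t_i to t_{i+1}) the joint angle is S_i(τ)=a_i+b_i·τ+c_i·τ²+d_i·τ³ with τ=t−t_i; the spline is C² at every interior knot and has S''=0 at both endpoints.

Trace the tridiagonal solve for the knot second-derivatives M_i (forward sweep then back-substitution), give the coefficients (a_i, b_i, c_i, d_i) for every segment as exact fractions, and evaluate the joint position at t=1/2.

  seg 0: a=3 b=-11/3 c=0 d=7/24
  seg 1: a=-2 b=-1/6 c=7/4 d=-7/12
S(1/2) = 77/64

Δ: Δ0=-5/2, Δ1=1
row 1: diag=6, rhs=21; c'=1/6, d'=7/2
back: M1=7/2
M: M0=0, M1=7/2, M2=0
seg 0: a=3, c=M0/2=0, d=(M1−M0)/(6·2)=7/24, b=Δ0−h0·(2M0+M1)/6=-11/3
seg 1: a=-2, c=M1/2=7/4, d=(M2−M1)/(6·1)=-7/12, b=Δ1−h1·(2M1+M2)/6=-1/6
t_q=1/2 → seg 0, τ=1/2; S=3+-11/3·τ+0·τ²+7/24·τ³=77/64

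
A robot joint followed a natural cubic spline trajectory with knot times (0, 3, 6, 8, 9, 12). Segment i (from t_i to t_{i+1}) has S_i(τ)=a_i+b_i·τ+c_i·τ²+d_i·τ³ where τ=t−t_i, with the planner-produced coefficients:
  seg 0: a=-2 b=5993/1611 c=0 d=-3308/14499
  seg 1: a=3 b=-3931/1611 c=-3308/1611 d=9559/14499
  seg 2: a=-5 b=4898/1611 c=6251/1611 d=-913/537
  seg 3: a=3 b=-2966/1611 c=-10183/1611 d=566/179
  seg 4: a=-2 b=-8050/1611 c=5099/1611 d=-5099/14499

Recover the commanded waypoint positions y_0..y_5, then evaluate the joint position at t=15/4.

y_0 = S_0(0) = a_0 = -2
y_1 = S_1(0) = a_1 = 3
y_2 = S_2(0) = a_2 = -5
y_3 = S_3(0) = a_3 = 3
y_4 = S_4(0) = a_4 = -2
y_5 = S_4(3) = 2
t_q=15/4 is in segment 1 (τ=3/4); S_1(τ)=3357/11456

y_0=-2 y_1=3 y_2=-5 y_3=3 y_4=-2 y_5=2
S(15/4) = 3357/11456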